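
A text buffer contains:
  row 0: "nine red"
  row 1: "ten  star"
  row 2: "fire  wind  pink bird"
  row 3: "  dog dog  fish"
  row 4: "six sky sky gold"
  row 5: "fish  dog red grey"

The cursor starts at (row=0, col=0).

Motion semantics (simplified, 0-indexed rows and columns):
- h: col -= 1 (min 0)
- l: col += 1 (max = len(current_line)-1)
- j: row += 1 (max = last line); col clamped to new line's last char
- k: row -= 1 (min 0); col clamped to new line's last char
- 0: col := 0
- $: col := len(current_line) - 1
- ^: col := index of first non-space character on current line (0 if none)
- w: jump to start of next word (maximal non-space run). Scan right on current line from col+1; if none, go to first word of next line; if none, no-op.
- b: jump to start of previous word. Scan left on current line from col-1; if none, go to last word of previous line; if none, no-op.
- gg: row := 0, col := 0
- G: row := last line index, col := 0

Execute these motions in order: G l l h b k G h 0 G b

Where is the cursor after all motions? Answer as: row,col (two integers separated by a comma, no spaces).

After 1 (G): row=5 col=0 char='f'
After 2 (l): row=5 col=1 char='i'
After 3 (l): row=5 col=2 char='s'
After 4 (h): row=5 col=1 char='i'
After 5 (b): row=5 col=0 char='f'
After 6 (k): row=4 col=0 char='s'
After 7 (G): row=5 col=0 char='f'
After 8 (h): row=5 col=0 char='f'
After 9 (0): row=5 col=0 char='f'
After 10 (G): row=5 col=0 char='f'
After 11 (b): row=4 col=12 char='g'

Answer: 4,12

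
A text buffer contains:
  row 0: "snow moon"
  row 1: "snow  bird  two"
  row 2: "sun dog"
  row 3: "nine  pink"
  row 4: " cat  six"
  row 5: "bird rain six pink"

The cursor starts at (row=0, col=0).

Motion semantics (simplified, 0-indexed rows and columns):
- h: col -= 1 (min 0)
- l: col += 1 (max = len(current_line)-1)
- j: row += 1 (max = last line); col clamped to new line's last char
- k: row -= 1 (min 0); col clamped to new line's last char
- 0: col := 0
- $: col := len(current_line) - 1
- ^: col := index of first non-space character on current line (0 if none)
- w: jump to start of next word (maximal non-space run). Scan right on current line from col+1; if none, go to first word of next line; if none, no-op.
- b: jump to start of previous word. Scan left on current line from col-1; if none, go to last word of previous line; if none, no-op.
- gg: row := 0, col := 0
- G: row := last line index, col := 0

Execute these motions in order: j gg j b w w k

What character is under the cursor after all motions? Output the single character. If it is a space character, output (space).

After 1 (j): row=1 col=0 char='s'
After 2 (gg): row=0 col=0 char='s'
After 3 (j): row=1 col=0 char='s'
After 4 (b): row=0 col=5 char='m'
After 5 (w): row=1 col=0 char='s'
After 6 (w): row=1 col=6 char='b'
After 7 (k): row=0 col=6 char='o'

Answer: o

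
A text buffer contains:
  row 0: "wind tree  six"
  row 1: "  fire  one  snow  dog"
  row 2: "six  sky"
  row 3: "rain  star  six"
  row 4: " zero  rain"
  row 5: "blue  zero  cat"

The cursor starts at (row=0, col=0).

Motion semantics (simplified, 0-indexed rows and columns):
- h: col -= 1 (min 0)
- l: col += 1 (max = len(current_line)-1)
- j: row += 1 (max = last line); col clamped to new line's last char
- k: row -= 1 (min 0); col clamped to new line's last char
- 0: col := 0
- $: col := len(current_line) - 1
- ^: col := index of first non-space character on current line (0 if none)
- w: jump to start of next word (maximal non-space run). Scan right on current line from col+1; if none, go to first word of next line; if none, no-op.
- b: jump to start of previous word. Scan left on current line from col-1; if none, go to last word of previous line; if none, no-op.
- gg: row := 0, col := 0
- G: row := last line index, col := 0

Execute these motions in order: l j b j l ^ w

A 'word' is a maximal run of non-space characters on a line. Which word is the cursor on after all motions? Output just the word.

Answer: one

Derivation:
After 1 (l): row=0 col=1 char='i'
After 2 (j): row=1 col=1 char='_'
After 3 (b): row=0 col=11 char='s'
After 4 (j): row=1 col=11 char='_'
After 5 (l): row=1 col=12 char='_'
After 6 (^): row=1 col=2 char='f'
After 7 (w): row=1 col=8 char='o'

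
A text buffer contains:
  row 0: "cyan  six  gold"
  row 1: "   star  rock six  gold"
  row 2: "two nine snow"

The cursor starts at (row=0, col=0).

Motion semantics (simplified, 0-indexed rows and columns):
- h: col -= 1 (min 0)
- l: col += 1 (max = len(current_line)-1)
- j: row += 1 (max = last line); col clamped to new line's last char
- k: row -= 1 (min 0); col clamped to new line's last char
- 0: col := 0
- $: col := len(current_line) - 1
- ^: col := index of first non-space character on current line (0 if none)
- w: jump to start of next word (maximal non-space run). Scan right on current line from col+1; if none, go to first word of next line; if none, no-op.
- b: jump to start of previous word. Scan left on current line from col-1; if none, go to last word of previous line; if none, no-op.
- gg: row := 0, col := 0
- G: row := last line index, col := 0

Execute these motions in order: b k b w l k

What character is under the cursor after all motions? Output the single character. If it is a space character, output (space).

After 1 (b): row=0 col=0 char='c'
After 2 (k): row=0 col=0 char='c'
After 3 (b): row=0 col=0 char='c'
After 4 (w): row=0 col=6 char='s'
After 5 (l): row=0 col=7 char='i'
After 6 (k): row=0 col=7 char='i'

Answer: i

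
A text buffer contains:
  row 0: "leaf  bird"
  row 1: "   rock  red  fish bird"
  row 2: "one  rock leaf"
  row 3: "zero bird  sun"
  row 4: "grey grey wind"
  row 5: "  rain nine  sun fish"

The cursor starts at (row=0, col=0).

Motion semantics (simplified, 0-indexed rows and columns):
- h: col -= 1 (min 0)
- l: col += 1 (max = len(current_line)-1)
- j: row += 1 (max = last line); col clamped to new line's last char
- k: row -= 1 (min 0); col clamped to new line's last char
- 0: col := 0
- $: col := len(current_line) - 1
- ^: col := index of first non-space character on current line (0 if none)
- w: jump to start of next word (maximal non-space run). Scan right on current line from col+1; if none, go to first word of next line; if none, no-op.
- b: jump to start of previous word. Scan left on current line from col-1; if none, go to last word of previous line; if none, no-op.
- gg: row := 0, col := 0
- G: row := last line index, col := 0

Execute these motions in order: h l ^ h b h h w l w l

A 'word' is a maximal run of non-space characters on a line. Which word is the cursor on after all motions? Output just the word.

Answer: rock

Derivation:
After 1 (h): row=0 col=0 char='l'
After 2 (l): row=0 col=1 char='e'
After 3 (^): row=0 col=0 char='l'
After 4 (h): row=0 col=0 char='l'
After 5 (b): row=0 col=0 char='l'
After 6 (h): row=0 col=0 char='l'
After 7 (h): row=0 col=0 char='l'
After 8 (w): row=0 col=6 char='b'
After 9 (l): row=0 col=7 char='i'
After 10 (w): row=1 col=3 char='r'
After 11 (l): row=1 col=4 char='o'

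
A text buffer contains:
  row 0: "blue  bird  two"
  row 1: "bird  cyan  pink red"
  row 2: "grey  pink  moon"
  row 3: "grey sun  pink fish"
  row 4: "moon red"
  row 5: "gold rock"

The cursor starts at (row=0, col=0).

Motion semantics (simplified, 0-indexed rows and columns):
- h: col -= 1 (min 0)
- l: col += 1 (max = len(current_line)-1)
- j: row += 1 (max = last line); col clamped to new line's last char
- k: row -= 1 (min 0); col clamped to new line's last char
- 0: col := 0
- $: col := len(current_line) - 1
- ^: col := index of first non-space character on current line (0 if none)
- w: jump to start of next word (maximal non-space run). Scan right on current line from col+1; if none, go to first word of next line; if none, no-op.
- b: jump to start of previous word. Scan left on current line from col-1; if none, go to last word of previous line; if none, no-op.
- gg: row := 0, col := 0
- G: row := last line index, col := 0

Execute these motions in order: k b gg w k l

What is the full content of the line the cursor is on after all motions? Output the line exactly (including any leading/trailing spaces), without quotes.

Answer: blue  bird  two

Derivation:
After 1 (k): row=0 col=0 char='b'
After 2 (b): row=0 col=0 char='b'
After 3 (gg): row=0 col=0 char='b'
After 4 (w): row=0 col=6 char='b'
After 5 (k): row=0 col=6 char='b'
After 6 (l): row=0 col=7 char='i'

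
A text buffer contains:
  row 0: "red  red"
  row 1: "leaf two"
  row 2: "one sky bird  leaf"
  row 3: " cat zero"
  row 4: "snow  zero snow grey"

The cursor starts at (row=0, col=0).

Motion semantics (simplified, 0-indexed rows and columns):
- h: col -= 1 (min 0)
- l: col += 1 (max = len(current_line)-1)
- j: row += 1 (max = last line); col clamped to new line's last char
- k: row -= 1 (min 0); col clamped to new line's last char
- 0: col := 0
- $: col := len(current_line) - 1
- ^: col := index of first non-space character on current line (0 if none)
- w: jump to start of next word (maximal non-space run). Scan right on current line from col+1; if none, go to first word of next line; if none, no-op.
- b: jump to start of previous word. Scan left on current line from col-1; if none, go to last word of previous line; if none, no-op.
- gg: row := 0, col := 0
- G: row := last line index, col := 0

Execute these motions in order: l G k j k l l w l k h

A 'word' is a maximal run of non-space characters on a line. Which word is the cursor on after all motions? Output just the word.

Answer: sky

Derivation:
After 1 (l): row=0 col=1 char='e'
After 2 (G): row=4 col=0 char='s'
After 3 (k): row=3 col=0 char='_'
After 4 (j): row=4 col=0 char='s'
After 5 (k): row=3 col=0 char='_'
After 6 (l): row=3 col=1 char='c'
After 7 (l): row=3 col=2 char='a'
After 8 (w): row=3 col=5 char='z'
After 9 (l): row=3 col=6 char='e'
After 10 (k): row=2 col=6 char='y'
After 11 (h): row=2 col=5 char='k'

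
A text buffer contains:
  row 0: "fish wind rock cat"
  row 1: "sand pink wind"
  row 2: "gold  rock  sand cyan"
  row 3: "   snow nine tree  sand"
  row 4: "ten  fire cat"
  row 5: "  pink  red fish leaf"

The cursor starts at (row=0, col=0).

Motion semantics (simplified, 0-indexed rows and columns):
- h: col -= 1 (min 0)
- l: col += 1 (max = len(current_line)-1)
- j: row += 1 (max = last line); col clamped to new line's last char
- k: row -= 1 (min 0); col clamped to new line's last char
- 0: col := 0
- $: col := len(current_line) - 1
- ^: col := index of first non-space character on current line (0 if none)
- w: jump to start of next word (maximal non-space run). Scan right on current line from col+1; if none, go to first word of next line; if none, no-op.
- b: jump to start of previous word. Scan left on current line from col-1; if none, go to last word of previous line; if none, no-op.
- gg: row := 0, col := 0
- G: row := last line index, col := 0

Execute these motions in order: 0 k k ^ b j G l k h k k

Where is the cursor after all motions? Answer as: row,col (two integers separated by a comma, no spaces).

Answer: 2,0

Derivation:
After 1 (0): row=0 col=0 char='f'
After 2 (k): row=0 col=0 char='f'
After 3 (k): row=0 col=0 char='f'
After 4 (^): row=0 col=0 char='f'
After 5 (b): row=0 col=0 char='f'
After 6 (j): row=1 col=0 char='s'
After 7 (G): row=5 col=0 char='_'
After 8 (l): row=5 col=1 char='_'
After 9 (k): row=4 col=1 char='e'
After 10 (h): row=4 col=0 char='t'
After 11 (k): row=3 col=0 char='_'
After 12 (k): row=2 col=0 char='g'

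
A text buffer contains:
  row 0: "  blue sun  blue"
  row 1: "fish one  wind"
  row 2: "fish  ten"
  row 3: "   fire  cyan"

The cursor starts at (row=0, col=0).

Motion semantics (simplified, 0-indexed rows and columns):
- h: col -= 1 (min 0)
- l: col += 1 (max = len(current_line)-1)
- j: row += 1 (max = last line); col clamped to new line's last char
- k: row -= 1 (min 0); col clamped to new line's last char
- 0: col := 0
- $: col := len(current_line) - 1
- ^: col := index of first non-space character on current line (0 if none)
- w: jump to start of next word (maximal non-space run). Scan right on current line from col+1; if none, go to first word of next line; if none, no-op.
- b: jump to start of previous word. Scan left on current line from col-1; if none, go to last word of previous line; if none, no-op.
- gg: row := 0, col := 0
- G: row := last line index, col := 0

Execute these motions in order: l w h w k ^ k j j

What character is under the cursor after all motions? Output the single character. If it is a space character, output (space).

After 1 (l): row=0 col=1 char='_'
After 2 (w): row=0 col=2 char='b'
After 3 (h): row=0 col=1 char='_'
After 4 (w): row=0 col=2 char='b'
After 5 (k): row=0 col=2 char='b'
After 6 (^): row=0 col=2 char='b'
After 7 (k): row=0 col=2 char='b'
After 8 (j): row=1 col=2 char='s'
After 9 (j): row=2 col=2 char='s'

Answer: s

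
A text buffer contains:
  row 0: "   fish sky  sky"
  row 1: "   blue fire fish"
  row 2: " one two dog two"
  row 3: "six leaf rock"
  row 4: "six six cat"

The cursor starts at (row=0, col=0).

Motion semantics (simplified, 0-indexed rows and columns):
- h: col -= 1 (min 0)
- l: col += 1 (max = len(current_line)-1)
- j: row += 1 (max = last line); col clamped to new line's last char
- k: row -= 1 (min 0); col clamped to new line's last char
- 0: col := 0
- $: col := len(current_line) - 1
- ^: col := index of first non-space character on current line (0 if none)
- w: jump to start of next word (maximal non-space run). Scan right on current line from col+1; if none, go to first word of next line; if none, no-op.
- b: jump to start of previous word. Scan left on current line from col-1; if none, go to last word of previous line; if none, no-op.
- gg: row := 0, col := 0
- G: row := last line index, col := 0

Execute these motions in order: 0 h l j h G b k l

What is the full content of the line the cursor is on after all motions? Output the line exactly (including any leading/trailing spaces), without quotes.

Answer:  one two dog two

Derivation:
After 1 (0): row=0 col=0 char='_'
After 2 (h): row=0 col=0 char='_'
After 3 (l): row=0 col=1 char='_'
After 4 (j): row=1 col=1 char='_'
After 5 (h): row=1 col=0 char='_'
After 6 (G): row=4 col=0 char='s'
After 7 (b): row=3 col=9 char='r'
After 8 (k): row=2 col=9 char='d'
After 9 (l): row=2 col=10 char='o'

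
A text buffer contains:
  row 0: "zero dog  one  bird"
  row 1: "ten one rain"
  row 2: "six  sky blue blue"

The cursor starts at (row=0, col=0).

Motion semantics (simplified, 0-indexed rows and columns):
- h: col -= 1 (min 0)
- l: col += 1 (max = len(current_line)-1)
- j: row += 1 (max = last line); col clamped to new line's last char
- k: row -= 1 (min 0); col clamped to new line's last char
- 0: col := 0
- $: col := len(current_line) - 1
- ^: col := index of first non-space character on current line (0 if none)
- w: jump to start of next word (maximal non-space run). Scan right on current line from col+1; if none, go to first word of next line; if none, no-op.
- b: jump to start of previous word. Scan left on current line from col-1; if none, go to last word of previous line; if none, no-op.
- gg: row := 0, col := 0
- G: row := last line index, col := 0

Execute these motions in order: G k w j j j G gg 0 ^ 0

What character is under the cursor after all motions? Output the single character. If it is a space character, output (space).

Answer: z

Derivation:
After 1 (G): row=2 col=0 char='s'
After 2 (k): row=1 col=0 char='t'
After 3 (w): row=1 col=4 char='o'
After 4 (j): row=2 col=4 char='_'
After 5 (j): row=2 col=4 char='_'
After 6 (j): row=2 col=4 char='_'
After 7 (G): row=2 col=0 char='s'
After 8 (gg): row=0 col=0 char='z'
After 9 (0): row=0 col=0 char='z'
After 10 (^): row=0 col=0 char='z'
After 11 (0): row=0 col=0 char='z'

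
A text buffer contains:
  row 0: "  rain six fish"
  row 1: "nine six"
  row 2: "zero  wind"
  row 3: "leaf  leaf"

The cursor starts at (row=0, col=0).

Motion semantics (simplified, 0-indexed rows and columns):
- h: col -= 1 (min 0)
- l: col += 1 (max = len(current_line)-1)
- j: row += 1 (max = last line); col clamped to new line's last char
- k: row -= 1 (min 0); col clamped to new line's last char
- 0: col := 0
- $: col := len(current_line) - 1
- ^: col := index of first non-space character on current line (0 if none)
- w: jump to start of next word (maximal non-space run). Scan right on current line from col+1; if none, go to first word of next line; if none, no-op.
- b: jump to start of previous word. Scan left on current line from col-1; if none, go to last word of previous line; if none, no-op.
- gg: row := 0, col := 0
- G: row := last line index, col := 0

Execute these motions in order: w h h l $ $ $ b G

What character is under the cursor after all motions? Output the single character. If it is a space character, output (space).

After 1 (w): row=0 col=2 char='r'
After 2 (h): row=0 col=1 char='_'
After 3 (h): row=0 col=0 char='_'
After 4 (l): row=0 col=1 char='_'
After 5 ($): row=0 col=14 char='h'
After 6 ($): row=0 col=14 char='h'
After 7 ($): row=0 col=14 char='h'
After 8 (b): row=0 col=11 char='f'
After 9 (G): row=3 col=0 char='l'

Answer: l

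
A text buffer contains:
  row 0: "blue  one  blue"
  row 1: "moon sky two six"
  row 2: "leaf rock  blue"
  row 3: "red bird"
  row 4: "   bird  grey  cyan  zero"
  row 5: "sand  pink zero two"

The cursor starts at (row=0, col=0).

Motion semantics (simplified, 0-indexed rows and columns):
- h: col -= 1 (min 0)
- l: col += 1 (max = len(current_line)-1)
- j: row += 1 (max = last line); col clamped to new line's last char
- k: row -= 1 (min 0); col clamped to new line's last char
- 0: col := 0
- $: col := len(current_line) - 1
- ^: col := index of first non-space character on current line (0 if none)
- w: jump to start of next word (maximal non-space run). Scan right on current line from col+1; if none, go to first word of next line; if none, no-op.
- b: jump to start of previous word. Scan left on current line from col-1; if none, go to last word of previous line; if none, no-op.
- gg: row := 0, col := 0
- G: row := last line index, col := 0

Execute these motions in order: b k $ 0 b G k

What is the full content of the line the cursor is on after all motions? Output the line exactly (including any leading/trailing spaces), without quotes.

Answer:    bird  grey  cyan  zero

Derivation:
After 1 (b): row=0 col=0 char='b'
After 2 (k): row=0 col=0 char='b'
After 3 ($): row=0 col=14 char='e'
After 4 (0): row=0 col=0 char='b'
After 5 (b): row=0 col=0 char='b'
After 6 (G): row=5 col=0 char='s'
After 7 (k): row=4 col=0 char='_'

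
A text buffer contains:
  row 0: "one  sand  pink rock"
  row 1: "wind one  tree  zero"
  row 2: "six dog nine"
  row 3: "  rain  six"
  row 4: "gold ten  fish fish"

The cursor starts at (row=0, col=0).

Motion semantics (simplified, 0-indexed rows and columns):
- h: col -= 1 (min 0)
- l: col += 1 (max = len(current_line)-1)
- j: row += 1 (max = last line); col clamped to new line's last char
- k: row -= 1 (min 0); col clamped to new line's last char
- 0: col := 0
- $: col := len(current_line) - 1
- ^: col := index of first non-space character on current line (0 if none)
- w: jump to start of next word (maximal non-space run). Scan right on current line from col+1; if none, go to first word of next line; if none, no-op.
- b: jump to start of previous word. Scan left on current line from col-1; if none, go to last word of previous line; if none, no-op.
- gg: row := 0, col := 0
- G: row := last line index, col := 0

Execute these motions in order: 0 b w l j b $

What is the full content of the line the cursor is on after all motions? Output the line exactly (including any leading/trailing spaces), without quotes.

Answer: wind one  tree  zero

Derivation:
After 1 (0): row=0 col=0 char='o'
After 2 (b): row=0 col=0 char='o'
After 3 (w): row=0 col=5 char='s'
After 4 (l): row=0 col=6 char='a'
After 5 (j): row=1 col=6 char='n'
After 6 (b): row=1 col=5 char='o'
After 7 ($): row=1 col=19 char='o'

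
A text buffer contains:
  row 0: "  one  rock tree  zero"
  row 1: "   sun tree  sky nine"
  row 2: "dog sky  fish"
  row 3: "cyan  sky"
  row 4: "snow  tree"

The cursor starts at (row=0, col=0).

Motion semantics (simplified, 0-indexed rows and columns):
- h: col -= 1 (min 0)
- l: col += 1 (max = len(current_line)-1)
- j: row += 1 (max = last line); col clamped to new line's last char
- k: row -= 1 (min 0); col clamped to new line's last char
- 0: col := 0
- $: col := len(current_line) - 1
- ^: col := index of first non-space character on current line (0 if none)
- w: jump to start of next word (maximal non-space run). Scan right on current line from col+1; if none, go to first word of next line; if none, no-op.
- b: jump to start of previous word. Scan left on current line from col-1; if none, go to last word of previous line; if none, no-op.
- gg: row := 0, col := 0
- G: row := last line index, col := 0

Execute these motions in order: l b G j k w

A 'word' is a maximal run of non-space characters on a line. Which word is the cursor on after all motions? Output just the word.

Answer: sky

Derivation:
After 1 (l): row=0 col=1 char='_'
After 2 (b): row=0 col=1 char='_'
After 3 (G): row=4 col=0 char='s'
After 4 (j): row=4 col=0 char='s'
After 5 (k): row=3 col=0 char='c'
After 6 (w): row=3 col=6 char='s'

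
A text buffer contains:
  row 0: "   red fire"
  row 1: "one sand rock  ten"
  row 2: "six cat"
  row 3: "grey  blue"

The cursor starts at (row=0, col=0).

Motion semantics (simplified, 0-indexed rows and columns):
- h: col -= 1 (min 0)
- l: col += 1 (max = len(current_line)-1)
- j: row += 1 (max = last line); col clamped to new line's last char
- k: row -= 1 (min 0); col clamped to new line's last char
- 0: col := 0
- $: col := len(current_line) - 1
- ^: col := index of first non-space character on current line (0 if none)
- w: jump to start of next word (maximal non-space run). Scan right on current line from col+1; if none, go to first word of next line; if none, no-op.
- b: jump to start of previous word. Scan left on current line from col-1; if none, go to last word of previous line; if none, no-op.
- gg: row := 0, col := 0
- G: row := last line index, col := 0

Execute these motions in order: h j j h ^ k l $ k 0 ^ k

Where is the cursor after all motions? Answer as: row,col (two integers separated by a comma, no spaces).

After 1 (h): row=0 col=0 char='_'
After 2 (j): row=1 col=0 char='o'
After 3 (j): row=2 col=0 char='s'
After 4 (h): row=2 col=0 char='s'
After 5 (^): row=2 col=0 char='s'
After 6 (k): row=1 col=0 char='o'
After 7 (l): row=1 col=1 char='n'
After 8 ($): row=1 col=17 char='n'
After 9 (k): row=0 col=10 char='e'
After 10 (0): row=0 col=0 char='_'
After 11 (^): row=0 col=3 char='r'
After 12 (k): row=0 col=3 char='r'

Answer: 0,3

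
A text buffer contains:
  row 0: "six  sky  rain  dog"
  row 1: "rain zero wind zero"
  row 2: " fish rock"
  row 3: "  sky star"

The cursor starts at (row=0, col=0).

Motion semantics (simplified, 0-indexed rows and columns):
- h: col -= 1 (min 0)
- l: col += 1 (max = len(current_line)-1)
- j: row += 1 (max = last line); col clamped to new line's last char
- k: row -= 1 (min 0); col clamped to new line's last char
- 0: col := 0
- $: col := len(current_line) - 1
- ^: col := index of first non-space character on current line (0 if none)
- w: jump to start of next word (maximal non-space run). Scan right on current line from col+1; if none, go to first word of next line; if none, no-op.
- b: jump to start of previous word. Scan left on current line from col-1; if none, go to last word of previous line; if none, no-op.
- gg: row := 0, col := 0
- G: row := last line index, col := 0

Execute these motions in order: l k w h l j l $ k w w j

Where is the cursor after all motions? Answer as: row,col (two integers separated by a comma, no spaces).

Answer: 2,5

Derivation:
After 1 (l): row=0 col=1 char='i'
After 2 (k): row=0 col=1 char='i'
After 3 (w): row=0 col=5 char='s'
After 4 (h): row=0 col=4 char='_'
After 5 (l): row=0 col=5 char='s'
After 6 (j): row=1 col=5 char='z'
After 7 (l): row=1 col=6 char='e'
After 8 ($): row=1 col=18 char='o'
After 9 (k): row=0 col=18 char='g'
After 10 (w): row=1 col=0 char='r'
After 11 (w): row=1 col=5 char='z'
After 12 (j): row=2 col=5 char='_'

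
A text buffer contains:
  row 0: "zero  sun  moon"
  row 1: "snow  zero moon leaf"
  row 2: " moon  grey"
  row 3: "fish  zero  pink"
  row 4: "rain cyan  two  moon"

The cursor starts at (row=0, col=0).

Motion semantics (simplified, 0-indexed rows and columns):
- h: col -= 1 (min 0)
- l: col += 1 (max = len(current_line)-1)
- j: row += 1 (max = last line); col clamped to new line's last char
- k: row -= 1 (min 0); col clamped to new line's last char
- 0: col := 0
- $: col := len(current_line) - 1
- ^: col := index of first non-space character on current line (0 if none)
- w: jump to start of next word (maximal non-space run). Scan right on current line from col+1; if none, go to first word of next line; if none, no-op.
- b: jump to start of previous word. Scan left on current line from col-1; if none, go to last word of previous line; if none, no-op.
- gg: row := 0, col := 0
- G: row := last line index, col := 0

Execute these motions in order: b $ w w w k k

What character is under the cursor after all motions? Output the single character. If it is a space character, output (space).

After 1 (b): row=0 col=0 char='z'
After 2 ($): row=0 col=14 char='n'
After 3 (w): row=1 col=0 char='s'
After 4 (w): row=1 col=6 char='z'
After 5 (w): row=1 col=11 char='m'
After 6 (k): row=0 col=11 char='m'
After 7 (k): row=0 col=11 char='m'

Answer: m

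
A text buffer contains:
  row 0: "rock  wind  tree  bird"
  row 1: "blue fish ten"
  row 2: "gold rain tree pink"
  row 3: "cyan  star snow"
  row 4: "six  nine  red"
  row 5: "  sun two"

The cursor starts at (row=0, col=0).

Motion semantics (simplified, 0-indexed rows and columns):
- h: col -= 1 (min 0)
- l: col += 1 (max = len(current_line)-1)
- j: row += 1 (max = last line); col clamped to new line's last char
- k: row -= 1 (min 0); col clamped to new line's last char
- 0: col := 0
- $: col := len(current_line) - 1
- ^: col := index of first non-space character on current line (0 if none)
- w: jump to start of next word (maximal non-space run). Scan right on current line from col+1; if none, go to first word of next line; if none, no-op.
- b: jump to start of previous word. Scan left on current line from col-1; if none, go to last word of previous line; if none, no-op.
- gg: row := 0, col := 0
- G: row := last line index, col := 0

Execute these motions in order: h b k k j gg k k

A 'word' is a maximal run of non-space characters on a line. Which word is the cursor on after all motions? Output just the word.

Answer: rock

Derivation:
After 1 (h): row=0 col=0 char='r'
After 2 (b): row=0 col=0 char='r'
After 3 (k): row=0 col=0 char='r'
After 4 (k): row=0 col=0 char='r'
After 5 (j): row=1 col=0 char='b'
After 6 (gg): row=0 col=0 char='r'
After 7 (k): row=0 col=0 char='r'
After 8 (k): row=0 col=0 char='r'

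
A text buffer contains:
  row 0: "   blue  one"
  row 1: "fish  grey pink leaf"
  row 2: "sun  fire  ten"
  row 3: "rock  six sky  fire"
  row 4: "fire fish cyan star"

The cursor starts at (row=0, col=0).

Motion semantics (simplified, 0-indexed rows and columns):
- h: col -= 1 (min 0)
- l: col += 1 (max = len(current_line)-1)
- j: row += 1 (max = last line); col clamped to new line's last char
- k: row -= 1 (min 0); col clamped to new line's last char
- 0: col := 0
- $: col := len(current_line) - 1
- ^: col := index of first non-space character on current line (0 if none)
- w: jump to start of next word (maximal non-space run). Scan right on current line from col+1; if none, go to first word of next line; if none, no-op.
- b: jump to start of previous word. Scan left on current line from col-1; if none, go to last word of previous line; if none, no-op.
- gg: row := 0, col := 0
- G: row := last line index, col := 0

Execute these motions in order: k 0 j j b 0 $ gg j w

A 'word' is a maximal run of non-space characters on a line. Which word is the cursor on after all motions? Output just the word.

Answer: grey

Derivation:
After 1 (k): row=0 col=0 char='_'
After 2 (0): row=0 col=0 char='_'
After 3 (j): row=1 col=0 char='f'
After 4 (j): row=2 col=0 char='s'
After 5 (b): row=1 col=16 char='l'
After 6 (0): row=1 col=0 char='f'
After 7 ($): row=1 col=19 char='f'
After 8 (gg): row=0 col=0 char='_'
After 9 (j): row=1 col=0 char='f'
After 10 (w): row=1 col=6 char='g'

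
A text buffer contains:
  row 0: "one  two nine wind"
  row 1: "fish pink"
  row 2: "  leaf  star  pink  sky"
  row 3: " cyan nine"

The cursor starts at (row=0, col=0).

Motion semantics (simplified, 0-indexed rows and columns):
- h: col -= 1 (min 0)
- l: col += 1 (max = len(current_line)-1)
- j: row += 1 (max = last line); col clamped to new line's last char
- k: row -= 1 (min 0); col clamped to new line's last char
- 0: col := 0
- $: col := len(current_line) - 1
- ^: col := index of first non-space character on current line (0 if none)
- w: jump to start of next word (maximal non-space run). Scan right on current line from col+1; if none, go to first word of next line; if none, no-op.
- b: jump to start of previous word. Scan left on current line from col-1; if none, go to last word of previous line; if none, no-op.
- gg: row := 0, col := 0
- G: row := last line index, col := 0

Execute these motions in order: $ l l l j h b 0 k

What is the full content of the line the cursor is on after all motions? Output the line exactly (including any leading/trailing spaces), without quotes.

Answer: one  two nine wind

Derivation:
After 1 ($): row=0 col=17 char='d'
After 2 (l): row=0 col=17 char='d'
After 3 (l): row=0 col=17 char='d'
After 4 (l): row=0 col=17 char='d'
After 5 (j): row=1 col=8 char='k'
After 6 (h): row=1 col=7 char='n'
After 7 (b): row=1 col=5 char='p'
After 8 (0): row=1 col=0 char='f'
After 9 (k): row=0 col=0 char='o'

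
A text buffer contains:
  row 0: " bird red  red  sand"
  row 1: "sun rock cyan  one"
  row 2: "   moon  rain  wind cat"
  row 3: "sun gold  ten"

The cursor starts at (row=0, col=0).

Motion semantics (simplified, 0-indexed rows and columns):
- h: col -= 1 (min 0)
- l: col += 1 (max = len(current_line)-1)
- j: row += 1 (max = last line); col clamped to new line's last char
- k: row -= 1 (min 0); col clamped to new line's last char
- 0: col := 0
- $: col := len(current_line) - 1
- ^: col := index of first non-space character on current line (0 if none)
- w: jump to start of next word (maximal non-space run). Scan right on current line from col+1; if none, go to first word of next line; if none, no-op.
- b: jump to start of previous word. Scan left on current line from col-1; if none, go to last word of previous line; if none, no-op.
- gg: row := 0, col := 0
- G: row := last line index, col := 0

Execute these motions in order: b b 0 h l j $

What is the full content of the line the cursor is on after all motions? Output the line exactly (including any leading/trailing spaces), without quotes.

Answer: sun rock cyan  one

Derivation:
After 1 (b): row=0 col=0 char='_'
After 2 (b): row=0 col=0 char='_'
After 3 (0): row=0 col=0 char='_'
After 4 (h): row=0 col=0 char='_'
After 5 (l): row=0 col=1 char='b'
After 6 (j): row=1 col=1 char='u'
After 7 ($): row=1 col=17 char='e'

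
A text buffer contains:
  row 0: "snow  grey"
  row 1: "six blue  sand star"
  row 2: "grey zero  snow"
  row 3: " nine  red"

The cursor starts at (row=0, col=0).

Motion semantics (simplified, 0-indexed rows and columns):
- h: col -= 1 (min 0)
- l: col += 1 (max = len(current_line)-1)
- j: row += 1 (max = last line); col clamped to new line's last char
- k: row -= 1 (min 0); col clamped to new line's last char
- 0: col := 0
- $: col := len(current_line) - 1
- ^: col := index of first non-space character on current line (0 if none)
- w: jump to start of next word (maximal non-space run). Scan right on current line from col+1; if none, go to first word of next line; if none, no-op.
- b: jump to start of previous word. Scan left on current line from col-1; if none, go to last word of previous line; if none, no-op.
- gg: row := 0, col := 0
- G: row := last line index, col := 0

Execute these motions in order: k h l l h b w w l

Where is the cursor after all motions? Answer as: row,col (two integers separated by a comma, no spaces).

After 1 (k): row=0 col=0 char='s'
After 2 (h): row=0 col=0 char='s'
After 3 (l): row=0 col=1 char='n'
After 4 (l): row=0 col=2 char='o'
After 5 (h): row=0 col=1 char='n'
After 6 (b): row=0 col=0 char='s'
After 7 (w): row=0 col=6 char='g'
After 8 (w): row=1 col=0 char='s'
After 9 (l): row=1 col=1 char='i'

Answer: 1,1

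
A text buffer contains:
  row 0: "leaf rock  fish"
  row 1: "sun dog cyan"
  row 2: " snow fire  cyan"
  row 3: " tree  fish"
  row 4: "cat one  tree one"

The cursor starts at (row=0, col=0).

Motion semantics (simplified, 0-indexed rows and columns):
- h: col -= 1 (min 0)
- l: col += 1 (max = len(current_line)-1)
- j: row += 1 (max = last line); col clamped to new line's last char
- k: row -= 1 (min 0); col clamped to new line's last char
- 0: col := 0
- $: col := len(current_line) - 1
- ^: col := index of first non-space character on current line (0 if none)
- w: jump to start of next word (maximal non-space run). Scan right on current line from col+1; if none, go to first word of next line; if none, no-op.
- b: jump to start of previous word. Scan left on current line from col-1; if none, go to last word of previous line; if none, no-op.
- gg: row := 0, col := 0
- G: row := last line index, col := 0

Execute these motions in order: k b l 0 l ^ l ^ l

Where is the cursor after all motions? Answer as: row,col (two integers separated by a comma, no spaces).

Answer: 0,1

Derivation:
After 1 (k): row=0 col=0 char='l'
After 2 (b): row=0 col=0 char='l'
After 3 (l): row=0 col=1 char='e'
After 4 (0): row=0 col=0 char='l'
After 5 (l): row=0 col=1 char='e'
After 6 (^): row=0 col=0 char='l'
After 7 (l): row=0 col=1 char='e'
After 8 (^): row=0 col=0 char='l'
After 9 (l): row=0 col=1 char='e'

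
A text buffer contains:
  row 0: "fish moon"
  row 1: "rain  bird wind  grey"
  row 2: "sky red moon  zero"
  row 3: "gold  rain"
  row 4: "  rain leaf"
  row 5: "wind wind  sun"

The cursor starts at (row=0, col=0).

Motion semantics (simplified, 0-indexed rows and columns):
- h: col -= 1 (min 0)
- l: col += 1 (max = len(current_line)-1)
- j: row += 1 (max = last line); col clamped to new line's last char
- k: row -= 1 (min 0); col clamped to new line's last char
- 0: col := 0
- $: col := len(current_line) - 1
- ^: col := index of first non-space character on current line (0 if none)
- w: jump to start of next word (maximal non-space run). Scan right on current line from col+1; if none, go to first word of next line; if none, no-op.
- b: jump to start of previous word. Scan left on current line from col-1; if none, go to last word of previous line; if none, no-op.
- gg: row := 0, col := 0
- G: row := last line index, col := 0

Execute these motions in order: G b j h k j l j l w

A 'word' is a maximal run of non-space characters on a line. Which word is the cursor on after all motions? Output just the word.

Answer: sun

Derivation:
After 1 (G): row=5 col=0 char='w'
After 2 (b): row=4 col=7 char='l'
After 3 (j): row=5 col=7 char='n'
After 4 (h): row=5 col=6 char='i'
After 5 (k): row=4 col=6 char='_'
After 6 (j): row=5 col=6 char='i'
After 7 (l): row=5 col=7 char='n'
After 8 (j): row=5 col=7 char='n'
After 9 (l): row=5 col=8 char='d'
After 10 (w): row=5 col=11 char='s'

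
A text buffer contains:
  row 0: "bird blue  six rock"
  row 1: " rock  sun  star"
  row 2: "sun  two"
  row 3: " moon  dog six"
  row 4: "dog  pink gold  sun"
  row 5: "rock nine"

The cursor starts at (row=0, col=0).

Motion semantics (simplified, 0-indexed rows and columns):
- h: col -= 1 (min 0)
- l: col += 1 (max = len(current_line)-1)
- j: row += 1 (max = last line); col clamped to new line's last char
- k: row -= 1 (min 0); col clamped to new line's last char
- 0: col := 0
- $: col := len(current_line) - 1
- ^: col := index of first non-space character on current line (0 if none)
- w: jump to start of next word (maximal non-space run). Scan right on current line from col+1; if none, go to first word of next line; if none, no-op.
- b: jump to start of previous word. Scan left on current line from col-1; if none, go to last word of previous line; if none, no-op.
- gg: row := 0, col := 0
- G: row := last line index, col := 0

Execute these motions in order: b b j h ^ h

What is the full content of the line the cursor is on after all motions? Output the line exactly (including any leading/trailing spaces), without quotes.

After 1 (b): row=0 col=0 char='b'
After 2 (b): row=0 col=0 char='b'
After 3 (j): row=1 col=0 char='_'
After 4 (h): row=1 col=0 char='_'
After 5 (^): row=1 col=1 char='r'
After 6 (h): row=1 col=0 char='_'

Answer:  rock  sun  star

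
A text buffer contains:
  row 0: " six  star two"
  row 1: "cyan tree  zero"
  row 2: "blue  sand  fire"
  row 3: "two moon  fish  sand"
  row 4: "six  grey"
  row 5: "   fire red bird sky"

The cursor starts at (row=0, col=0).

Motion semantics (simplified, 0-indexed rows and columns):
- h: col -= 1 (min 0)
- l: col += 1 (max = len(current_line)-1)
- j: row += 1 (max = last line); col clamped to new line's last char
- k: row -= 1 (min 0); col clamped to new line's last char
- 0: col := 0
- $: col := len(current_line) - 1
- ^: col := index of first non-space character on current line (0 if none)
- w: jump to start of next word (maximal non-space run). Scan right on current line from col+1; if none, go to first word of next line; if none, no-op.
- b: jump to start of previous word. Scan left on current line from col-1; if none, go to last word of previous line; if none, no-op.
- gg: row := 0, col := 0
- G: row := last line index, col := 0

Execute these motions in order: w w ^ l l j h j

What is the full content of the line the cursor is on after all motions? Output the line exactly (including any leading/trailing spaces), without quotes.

After 1 (w): row=0 col=1 char='s'
After 2 (w): row=0 col=6 char='s'
After 3 (^): row=0 col=1 char='s'
After 4 (l): row=0 col=2 char='i'
After 5 (l): row=0 col=3 char='x'
After 6 (j): row=1 col=3 char='n'
After 7 (h): row=1 col=2 char='a'
After 8 (j): row=2 col=2 char='u'

Answer: blue  sand  fire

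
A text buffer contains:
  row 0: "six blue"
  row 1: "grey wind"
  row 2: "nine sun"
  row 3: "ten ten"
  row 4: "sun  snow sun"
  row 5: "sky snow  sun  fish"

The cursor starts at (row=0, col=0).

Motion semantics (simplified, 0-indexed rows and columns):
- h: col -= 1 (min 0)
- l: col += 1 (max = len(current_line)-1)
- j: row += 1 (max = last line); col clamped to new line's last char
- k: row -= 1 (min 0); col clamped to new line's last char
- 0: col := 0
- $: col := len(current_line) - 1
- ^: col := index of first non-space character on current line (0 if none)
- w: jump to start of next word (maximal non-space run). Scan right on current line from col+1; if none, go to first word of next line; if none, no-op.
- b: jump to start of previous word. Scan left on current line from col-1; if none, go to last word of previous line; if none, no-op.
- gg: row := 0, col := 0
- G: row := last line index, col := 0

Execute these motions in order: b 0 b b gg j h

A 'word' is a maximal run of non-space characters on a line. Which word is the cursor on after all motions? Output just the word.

Answer: grey

Derivation:
After 1 (b): row=0 col=0 char='s'
After 2 (0): row=0 col=0 char='s'
After 3 (b): row=0 col=0 char='s'
After 4 (b): row=0 col=0 char='s'
After 5 (gg): row=0 col=0 char='s'
After 6 (j): row=1 col=0 char='g'
After 7 (h): row=1 col=0 char='g'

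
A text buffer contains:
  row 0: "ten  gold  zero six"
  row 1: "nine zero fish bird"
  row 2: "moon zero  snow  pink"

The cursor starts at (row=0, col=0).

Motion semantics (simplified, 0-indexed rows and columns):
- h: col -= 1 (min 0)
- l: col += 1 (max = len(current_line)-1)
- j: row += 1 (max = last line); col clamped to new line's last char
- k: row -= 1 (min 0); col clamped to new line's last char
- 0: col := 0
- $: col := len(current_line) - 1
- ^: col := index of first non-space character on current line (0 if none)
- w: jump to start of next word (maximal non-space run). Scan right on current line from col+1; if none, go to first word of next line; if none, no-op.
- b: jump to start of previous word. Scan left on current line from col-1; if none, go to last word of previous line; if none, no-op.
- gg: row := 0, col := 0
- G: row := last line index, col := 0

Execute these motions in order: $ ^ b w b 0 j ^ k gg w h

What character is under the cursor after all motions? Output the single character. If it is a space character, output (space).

After 1 ($): row=0 col=18 char='x'
After 2 (^): row=0 col=0 char='t'
After 3 (b): row=0 col=0 char='t'
After 4 (w): row=0 col=5 char='g'
After 5 (b): row=0 col=0 char='t'
After 6 (0): row=0 col=0 char='t'
After 7 (j): row=1 col=0 char='n'
After 8 (^): row=1 col=0 char='n'
After 9 (k): row=0 col=0 char='t'
After 10 (gg): row=0 col=0 char='t'
After 11 (w): row=0 col=5 char='g'
After 12 (h): row=0 col=4 char='_'

Answer: (space)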